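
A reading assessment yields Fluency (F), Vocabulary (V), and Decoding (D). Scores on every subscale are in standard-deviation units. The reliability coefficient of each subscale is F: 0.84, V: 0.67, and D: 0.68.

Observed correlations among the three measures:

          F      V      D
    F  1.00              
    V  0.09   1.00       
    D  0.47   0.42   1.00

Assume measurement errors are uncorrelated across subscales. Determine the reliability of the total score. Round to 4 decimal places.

0.8367

Var(F+V+D) = 3 + 2·[0.09 + 0.47 + 0.42] = 3 + 1.96 = 4.96.
Because errors are independent across components, Cov(Tᵢ,Tⱼ) = Cov(Xᵢ,Xⱼ); the off-diagonal part of the true-score variance is the same as above.
True-score variance = [0.84 + 0.67 + 0.68] + 1.96 = 2.19 + 1.96 = 4.15.
Reliability = 4.15 / 4.96 = 0.8367.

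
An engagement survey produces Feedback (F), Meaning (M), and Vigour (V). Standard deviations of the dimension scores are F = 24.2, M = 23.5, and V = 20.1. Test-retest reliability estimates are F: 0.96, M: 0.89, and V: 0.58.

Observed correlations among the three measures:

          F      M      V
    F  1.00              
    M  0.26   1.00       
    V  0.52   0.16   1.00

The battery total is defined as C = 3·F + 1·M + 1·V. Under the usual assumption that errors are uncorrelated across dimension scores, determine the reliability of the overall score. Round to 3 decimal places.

Var(C) = 3²·24.2² + 23.5² + 20.1² + 2·[3·24.2·23.5·0.26 + 3·24.2·20.1·0.52 + 23.5·20.1·0.16] = 6227.02 + 2555.95 = 8782.97.
With uncorrelated errors the cross-covariances are all true-score covariance, so they carry over unchanged; only the diagonal terms shrink to ρᵢσᵢ².
True-score variance = [3²·24.2²·0.96 + 23.5²·0.89 + 20.1²·0.58] + 2555.95 = 5785.76 + 2555.95 = 8341.71.
Reliability = 8341.71 / 8782.97 = 0.950.

0.950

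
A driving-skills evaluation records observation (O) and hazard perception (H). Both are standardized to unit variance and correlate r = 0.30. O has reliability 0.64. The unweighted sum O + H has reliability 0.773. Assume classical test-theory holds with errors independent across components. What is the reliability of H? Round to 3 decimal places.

0.770

Var(O+H) = 2 + 2·0.30 = 2.600.
True-score variance = ρ_O + ρ_H + 2·0.30, so 0.773 = (0.64 + ρ_H + 0.60) / 2.600.
ρ_H = 0.773·2.600 − 0.64 − 0.60 = 0.770.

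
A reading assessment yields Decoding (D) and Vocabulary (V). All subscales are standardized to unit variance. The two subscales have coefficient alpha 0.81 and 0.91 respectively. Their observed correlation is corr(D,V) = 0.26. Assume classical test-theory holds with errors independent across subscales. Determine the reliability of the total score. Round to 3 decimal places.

Var(D+V) = 2 + 2·[0.26] = 2 + 0.52 = 2.52.
Under uncorrelated errors the observed covariances equal the true-score covariances, so only the own-variance terms attenuate.
True-score variance = [0.81 + 0.91] + 0.52 = 1.72 + 0.52 = 2.24.
Reliability = 2.24 / 2.52 = 0.889.

0.889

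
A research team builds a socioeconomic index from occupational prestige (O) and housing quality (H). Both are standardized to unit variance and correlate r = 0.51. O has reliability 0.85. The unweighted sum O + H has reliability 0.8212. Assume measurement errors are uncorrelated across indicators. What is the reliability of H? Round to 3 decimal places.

0.610

Var(O+H) = 2 + 2·0.51 = 3.020.
True-score variance = ρ_O + ρ_H + 2·0.51, so 0.8212 = (0.85 + ρ_H + 1.02) / 3.020.
ρ_H = 0.8212·3.020 − 0.85 − 1.02 = 0.610.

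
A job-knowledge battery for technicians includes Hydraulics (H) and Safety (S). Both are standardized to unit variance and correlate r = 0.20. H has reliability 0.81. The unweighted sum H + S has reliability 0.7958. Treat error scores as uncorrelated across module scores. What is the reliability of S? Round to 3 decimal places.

0.700

Var(H+S) = 2 + 2·0.20 = 2.400.
True-score variance = ρ_H + ρ_S + 2·0.20, so 0.7958 = (0.81 + ρ_S + 0.40) / 2.400.
ρ_S = 0.7958·2.400 − 0.81 − 0.40 = 0.700.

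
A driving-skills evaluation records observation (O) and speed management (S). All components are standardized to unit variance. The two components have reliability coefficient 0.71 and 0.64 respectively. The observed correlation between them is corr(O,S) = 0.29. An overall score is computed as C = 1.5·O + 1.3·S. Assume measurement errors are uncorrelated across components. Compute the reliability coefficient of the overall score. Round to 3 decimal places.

0.751

Var(C) = 1.5² + 1.3² + 2·[1.95·0.29] = 3.94 + 1.131 = 5.071.
Because errors are independent across components, Cov(Tᵢ,Tⱼ) = Cov(Xᵢ,Xⱼ); the off-diagonal part of the true-score variance is the same as above.
True-score variance = [1.5²·0.71 + 1.3²·0.64] + 1.131 = 2.6791 + 1.131 = 3.8101.
Reliability = 3.8101 / 5.071 = 0.751.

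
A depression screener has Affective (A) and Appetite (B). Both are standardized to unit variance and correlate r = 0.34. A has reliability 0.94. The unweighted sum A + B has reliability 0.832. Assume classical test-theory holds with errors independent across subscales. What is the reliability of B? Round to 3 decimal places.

Var(A+B) = 2 + 2·0.34 = 2.680.
True-score variance = ρ_A + ρ_B + 2·0.34, so 0.832 = (0.94 + ρ_B + 0.68) / 2.680.
ρ_B = 0.832·2.680 − 0.94 − 0.68 = 0.610.

0.610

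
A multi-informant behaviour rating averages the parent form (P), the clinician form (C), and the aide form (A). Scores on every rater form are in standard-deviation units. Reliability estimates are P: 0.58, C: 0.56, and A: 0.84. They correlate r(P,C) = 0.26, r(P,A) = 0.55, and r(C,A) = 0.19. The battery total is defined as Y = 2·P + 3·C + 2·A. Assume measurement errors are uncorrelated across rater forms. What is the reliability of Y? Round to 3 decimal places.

Var(Y) = 2² + 3² + 2² + 2·[6·0.26 + 4·0.55 + 6·0.19] = 17 + 9.8 = 26.8.
Because errors are independent across components, Cov(Tᵢ,Tⱼ) = Cov(Xᵢ,Xⱼ); the off-diagonal part of the true-score variance is the same as above.
True-score variance = [2²·0.58 + 3²·0.56 + 2²·0.84] + 9.8 = 10.72 + 9.8 = 20.52.
Reliability = 20.52 / 26.8 = 0.766.

0.766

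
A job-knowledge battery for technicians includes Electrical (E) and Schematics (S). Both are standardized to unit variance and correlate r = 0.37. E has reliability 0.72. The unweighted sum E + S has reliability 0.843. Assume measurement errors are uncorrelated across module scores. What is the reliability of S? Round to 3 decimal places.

0.850

Var(E+S) = 2 + 2·0.37 = 2.740.
True-score variance = ρ_E + ρ_S + 2·0.37, so 0.843 = (0.72 + ρ_S + 0.74) / 2.740.
ρ_S = 0.843·2.740 − 0.72 − 0.74 = 0.850.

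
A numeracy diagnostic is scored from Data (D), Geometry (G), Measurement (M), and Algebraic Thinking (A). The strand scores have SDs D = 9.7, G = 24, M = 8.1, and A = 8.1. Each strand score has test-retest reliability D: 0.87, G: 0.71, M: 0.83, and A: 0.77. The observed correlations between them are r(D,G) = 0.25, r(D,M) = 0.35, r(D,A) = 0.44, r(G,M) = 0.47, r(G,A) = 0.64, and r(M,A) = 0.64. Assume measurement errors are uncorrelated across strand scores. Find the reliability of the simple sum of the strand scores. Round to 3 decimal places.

0.868

Var(D+G+M+A) = 9.7² + 24² + 8.1² + 8.1² + 2·[9.7·24·0.25 + 9.7·8.1·0.35 + 9.7·8.1·0.44 + 24·8.1·0.47 + 24·8.1·0.64 + 8.1·8.1·0.64] = 801.31 + 756.089 = 1557.4.
Under uncorrelated errors the observed covariances equal the true-score covariances, so only the own-variance terms attenuate.
True-score variance = [9.7²·0.87 + 24²·0.71 + 8.1²·0.83 + 8.1²·0.77] + 756.089 = 595.794 + 756.089 = 1351.88.
Reliability = 1351.88 / 1557.4 = 0.868.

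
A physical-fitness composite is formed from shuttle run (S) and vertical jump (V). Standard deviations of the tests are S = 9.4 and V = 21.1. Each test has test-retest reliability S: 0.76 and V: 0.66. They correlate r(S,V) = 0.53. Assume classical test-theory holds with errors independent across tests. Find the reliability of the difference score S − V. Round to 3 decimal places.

0.466

Var(S−V) = 9.4² + 21.1² − 2·9.4·21.1·0.53 = 533.57 − 210.24 = 323.33.
With uncorrelated errors the cross-covariances are all true-score covariance, so they carry over unchanged; only the diagonal terms shrink to ρᵢσᵢ².
True-score variance = [9.4²·0.76 + 21.1²·0.66] − 210.24 = 360.992 − 210.24 = 150.752.
Reliability = 150.752 / 323.33 = 0.466.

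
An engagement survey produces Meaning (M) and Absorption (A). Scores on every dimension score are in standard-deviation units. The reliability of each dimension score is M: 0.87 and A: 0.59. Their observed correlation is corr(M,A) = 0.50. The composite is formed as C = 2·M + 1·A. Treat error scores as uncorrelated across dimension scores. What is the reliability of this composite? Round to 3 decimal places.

Var(C) = 2² + 1 + 2·[2·0.50] = 5 + 2 = 7.
Because errors are independent across components, Cov(Tᵢ,Tⱼ) = Cov(Xᵢ,Xⱼ); the off-diagonal part of the true-score variance is the same as above.
True-score variance = [2²·0.87 + 0.59] + 2 = 4.07 + 2 = 6.07.
Reliability = 6.07 / 7 = 0.867.

0.867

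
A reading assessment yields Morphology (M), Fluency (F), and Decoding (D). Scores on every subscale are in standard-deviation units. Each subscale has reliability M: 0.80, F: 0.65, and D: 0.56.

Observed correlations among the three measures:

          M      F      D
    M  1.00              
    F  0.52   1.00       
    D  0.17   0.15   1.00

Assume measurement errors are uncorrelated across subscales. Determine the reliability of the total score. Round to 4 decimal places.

0.7885

Var(M+F+D) = 3 + 2·[0.52 + 0.17 + 0.15] = 3 + 1.68 = 4.68.
Under uncorrelated errors the observed covariances equal the true-score covariances, so only the own-variance terms attenuate.
True-score variance = [0.80 + 0.65 + 0.56] + 1.68 = 2.01 + 1.68 = 3.69.
Reliability = 3.69 / 4.68 = 0.7885.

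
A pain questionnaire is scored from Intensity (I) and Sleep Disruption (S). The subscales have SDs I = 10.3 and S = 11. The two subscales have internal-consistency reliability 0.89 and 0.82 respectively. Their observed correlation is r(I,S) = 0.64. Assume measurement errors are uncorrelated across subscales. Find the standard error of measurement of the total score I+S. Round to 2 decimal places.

Var(total) = 227.09 + 145.024 = 372.114.
True-score variance = 193.64 + 145.024 = 338.664, so reliability = 0.9101.
Error variance = 372.114 − 338.664 = 33.4499; SEM = √33.4499 = 5.78.

5.78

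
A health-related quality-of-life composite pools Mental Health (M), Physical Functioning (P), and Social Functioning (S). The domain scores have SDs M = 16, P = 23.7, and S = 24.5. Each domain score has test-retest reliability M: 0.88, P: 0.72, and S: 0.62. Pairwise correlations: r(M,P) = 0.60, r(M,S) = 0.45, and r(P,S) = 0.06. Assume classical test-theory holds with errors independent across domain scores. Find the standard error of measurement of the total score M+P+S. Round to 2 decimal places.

Var(total) = 1417.94 + 877.518 = 2295.46.
True-score variance = 1001.85 + 877.518 = 1879.37, so reliability = 0.8187.
Error variance = 2295.46 − 1879.37 = 416.088; SEM = √416.088 = 20.40.

20.40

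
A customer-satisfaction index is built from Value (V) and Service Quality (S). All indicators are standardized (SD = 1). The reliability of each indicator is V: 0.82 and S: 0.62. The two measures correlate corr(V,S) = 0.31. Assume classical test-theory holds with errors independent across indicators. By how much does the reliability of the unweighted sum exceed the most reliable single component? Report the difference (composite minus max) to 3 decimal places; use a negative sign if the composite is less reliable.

Var(sum) = 2 + 0.62 = 2.62; true-score variance = 1.44 + 0.62 = 2.06; composite reliability = 0.7863.
Max component reliability = 0.8200.
Difference = 0.7863 − 0.8200 = -0.034.

-0.034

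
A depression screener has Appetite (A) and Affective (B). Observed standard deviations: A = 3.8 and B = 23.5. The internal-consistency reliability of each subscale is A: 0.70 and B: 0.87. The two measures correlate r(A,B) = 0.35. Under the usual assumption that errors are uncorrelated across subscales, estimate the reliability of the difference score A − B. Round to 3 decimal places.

0.849

Var(A−B) = 3.8² + 23.5² − 2·3.8·23.5·0.35 = 566.69 − 62.51 = 504.18.
Because errors are independent across components, Cov(Tᵢ,Tⱼ) = Cov(Xᵢ,Xⱼ); the off-diagonal part of the true-score variance is the same as above.
True-score variance = [3.8²·0.70 + 23.5²·0.87] − 62.51 = 490.565 − 62.51 = 428.055.
Reliability = 428.055 / 504.18 = 0.849.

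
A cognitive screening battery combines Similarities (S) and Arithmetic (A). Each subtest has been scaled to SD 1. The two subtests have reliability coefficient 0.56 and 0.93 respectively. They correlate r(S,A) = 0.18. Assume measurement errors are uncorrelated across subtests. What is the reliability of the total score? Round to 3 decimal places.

0.784

Var(S+A) = 2 + 2·[0.18] = 2 + 0.36 = 2.36.
Under uncorrelated errors the observed covariances equal the true-score covariances, so only the own-variance terms attenuate.
True-score variance = [0.56 + 0.93] + 0.36 = 1.49 + 0.36 = 1.85.
Reliability = 1.85 / 2.36 = 0.784.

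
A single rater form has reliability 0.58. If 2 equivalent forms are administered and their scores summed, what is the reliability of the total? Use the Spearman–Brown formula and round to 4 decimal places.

ρ_k = kρ / (1 + (k−1)ρ) = 2·0.58 / (1 + 1·0.58) = 1.160 / 1.580 = 0.7342.

0.7342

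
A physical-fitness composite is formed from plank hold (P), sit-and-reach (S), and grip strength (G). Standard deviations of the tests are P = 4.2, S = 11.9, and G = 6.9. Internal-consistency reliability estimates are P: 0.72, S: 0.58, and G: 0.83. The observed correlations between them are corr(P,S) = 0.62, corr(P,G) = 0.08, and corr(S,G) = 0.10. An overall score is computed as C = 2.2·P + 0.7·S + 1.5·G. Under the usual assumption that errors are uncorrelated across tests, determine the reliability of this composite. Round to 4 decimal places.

Var(C) = 2.2²·4.2² + 0.7²·11.9² + 1.5²·6.9² + 2·[1.54·4.2·11.9·0.62 + 3.3·4.2·6.9·0.08 + 1.05·11.9·6.9·0.10] = 261.889 + 127.986 = 389.875.
With uncorrelated errors the cross-covariances are all true-score covariance, so they carry over unchanged; only the diagonal terms shrink to ρᵢσᵢ².
True-score variance = [2.2²·4.2²·0.72 + 0.7²·11.9²·0.58 + 1.5²·6.9²·0.83] + 127.986 = 190.629 + 127.986 = 318.615.
Reliability = 318.615 / 389.875 = 0.8172.

0.8172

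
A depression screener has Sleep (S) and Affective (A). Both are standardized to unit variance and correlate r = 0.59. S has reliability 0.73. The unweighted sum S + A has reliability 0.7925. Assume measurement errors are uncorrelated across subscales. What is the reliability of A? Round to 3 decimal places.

Var(S+A) = 2 + 2·0.59 = 3.180.
True-score variance = ρ_S + ρ_A + 2·0.59, so 0.7925 = (0.73 + ρ_A + 1.18) / 3.180.
ρ_A = 0.7925·3.180 − 0.73 − 1.18 = 0.610.

0.610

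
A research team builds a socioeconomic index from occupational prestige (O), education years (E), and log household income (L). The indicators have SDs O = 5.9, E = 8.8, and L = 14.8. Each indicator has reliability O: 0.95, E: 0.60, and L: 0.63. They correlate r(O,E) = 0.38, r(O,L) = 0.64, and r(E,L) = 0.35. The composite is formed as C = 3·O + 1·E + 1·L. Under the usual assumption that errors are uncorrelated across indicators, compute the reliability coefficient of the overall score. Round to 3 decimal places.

Var(C) = 3²·5.9² + 8.8² + 14.8² + 2·[3·5.9·8.8·0.38 + 3·5.9·14.8·0.64 + 8.8·14.8·0.35] = 609.77 + 544.854 = 1154.62.
Because errors are independent across components, Cov(Tᵢ,Tⱼ) = Cov(Xᵢ,Xⱼ); the off-diagonal part of the true-score variance is the same as above.
True-score variance = [3²·5.9²·0.95 + 8.8²·0.60 + 14.8²·0.63] + 544.854 = 482.085 + 544.854 = 1026.94.
Reliability = 1026.94 / 1154.62 = 0.889.

0.889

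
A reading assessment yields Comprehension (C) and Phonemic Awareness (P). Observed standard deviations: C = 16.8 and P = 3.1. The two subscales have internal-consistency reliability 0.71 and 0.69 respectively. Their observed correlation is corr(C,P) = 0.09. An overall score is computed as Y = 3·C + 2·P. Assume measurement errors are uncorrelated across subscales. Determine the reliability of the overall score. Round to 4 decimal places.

Var(Y) = 3²·16.8² + 2²·3.1² + 2·[6·16.8·3.1·0.09] = 2578.6 + 56.2464 = 2634.85.
Because errors are independent across components, Cov(Tᵢ,Tⱼ) = Cov(Xᵢ,Xⱼ); the off-diagonal part of the true-score variance is the same as above.
True-score variance = [3²·16.8²·0.71 + 2²·3.1²·0.69] + 56.2464 = 1830.04 + 56.2464 = 1886.28.
Reliability = 1886.28 / 2634.85 = 0.7159.

0.7159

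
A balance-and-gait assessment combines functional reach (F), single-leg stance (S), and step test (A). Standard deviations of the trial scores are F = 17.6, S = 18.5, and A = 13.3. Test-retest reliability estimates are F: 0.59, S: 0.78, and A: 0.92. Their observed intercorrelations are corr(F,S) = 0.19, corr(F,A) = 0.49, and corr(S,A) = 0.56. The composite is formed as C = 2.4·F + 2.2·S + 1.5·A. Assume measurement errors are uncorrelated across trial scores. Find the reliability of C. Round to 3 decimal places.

0.819

Var(C) = 2.4²·17.6² + 2.2²·18.5² + 1.5²·13.3² + 2·[5.28·17.6·18.5·0.19 + 3.6·17.6·13.3·0.49 + 3.3·18.5·13.3·0.56] = 3838.71 + 2388.52 = 6227.23.
Under uncorrelated errors the observed covariances equal the true-score covariances, so only the own-variance terms attenuate.
True-score variance = [2.4²·17.6²·0.59 + 2.2²·18.5²·0.78 + 1.5²·13.3²·0.92] + 2388.52 = 2710.91 + 2388.52 = 5099.43.
Reliability = 5099.43 / 6227.23 = 0.819.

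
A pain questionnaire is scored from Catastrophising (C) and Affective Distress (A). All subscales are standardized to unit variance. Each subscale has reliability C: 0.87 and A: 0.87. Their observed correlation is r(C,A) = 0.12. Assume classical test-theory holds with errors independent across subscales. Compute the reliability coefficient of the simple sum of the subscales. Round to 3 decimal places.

Var(C+A) = 2 + 2·[0.12] = 2 + 0.24 = 2.24.
Because errors are independent across components, Cov(Tᵢ,Tⱼ) = Cov(Xᵢ,Xⱼ); the off-diagonal part of the true-score variance is the same as above.
True-score variance = [0.87 + 0.87] + 0.24 = 1.74 + 0.24 = 1.98.
Reliability = 1.98 / 2.24 = 0.884.

0.884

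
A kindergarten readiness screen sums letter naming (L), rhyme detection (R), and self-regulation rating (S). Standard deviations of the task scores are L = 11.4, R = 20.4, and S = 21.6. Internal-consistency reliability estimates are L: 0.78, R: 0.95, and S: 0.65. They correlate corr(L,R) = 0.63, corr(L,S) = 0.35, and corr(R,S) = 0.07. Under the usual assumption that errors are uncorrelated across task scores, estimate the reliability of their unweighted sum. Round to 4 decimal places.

0.8619

Var(L+R+S) = 11.4² + 20.4² + 21.6² + 2·[11.4·20.4·0.63 + 11.4·21.6·0.35 + 20.4·21.6·0.07] = 1012.68 + 527.083 = 1539.76.
Under uncorrelated errors the observed covariances equal the true-score covariances, so only the own-variance terms attenuate.
True-score variance = [11.4²·0.78 + 20.4²·0.95 + 21.6²·0.65] + 527.083 = 799.985 + 527.083 = 1327.07.
Reliability = 1327.07 / 1539.76 = 0.8619.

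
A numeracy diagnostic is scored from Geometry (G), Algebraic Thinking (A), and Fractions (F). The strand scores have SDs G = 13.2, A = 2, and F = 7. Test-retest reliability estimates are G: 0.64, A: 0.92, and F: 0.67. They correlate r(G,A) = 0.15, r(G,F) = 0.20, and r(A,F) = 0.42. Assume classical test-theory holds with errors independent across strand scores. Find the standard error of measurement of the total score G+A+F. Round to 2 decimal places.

Var(total) = 227.24 + 56.64 = 283.88.
True-score variance = 148.024 + 56.64 = 204.664, so reliability = 0.7210.
Error variance = 283.88 − 204.664 = 79.2164; SEM = √79.2164 = 8.90.

8.90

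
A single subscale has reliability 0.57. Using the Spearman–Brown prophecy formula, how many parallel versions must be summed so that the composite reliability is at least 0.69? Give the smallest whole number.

k ≥ ρ*(1−ρ₁)/(ρ₁(1−ρ*)) = 0.69·0.43 / (0.57·0.31) = 1.679.
Smallest integer k = 2.

2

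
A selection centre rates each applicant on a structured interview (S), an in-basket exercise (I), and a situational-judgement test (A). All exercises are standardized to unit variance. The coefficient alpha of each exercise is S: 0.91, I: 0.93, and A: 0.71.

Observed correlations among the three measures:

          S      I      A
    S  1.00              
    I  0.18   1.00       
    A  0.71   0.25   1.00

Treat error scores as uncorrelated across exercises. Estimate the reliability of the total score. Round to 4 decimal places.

Var(S+I+A) = 3 + 2·[0.18 + 0.71 + 0.25] = 3 + 2.28 = 5.28.
Because errors are independent across components, Cov(Tᵢ,Tⱼ) = Cov(Xᵢ,Xⱼ); the off-diagonal part of the true-score variance is the same as above.
True-score variance = [0.91 + 0.93 + 0.71] + 2.28 = 2.55 + 2.28 = 4.83.
Reliability = 4.83 / 5.28 = 0.9148.

0.9148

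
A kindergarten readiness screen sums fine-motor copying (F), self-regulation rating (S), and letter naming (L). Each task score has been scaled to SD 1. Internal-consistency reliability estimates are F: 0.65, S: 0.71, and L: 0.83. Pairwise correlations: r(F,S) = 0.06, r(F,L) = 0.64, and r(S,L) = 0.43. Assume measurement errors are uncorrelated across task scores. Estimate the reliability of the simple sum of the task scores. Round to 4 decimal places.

0.8460

Var(F+S+L) = 3 + 2·[0.06 + 0.64 + 0.43] = 3 + 2.26 = 5.26.
Because errors are independent across components, Cov(Tᵢ,Tⱼ) = Cov(Xᵢ,Xⱼ); the off-diagonal part of the true-score variance is the same as above.
True-score variance = [0.65 + 0.71 + 0.83] + 2.26 = 2.19 + 2.26 = 4.45.
Reliability = 4.45 / 5.26 = 0.8460.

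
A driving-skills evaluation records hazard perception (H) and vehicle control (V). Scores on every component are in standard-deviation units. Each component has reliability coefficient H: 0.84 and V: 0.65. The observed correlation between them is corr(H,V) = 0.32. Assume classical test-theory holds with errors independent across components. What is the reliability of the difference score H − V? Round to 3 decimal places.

Var(H−V) = 1 + 1 − 2·0.32 = 2 − 0.64 = 1.36.
Because errors are independent across components, Cov(Tᵢ,Tⱼ) = Cov(Xᵢ,Xⱼ); the off-diagonal part of the true-score variance is the same as above.
True-score variance = [0.84 + 0.65] − 0.64 = 1.49 − 0.64 = 0.85.
Reliability = 0.85 / 1.36 = 0.625.

0.625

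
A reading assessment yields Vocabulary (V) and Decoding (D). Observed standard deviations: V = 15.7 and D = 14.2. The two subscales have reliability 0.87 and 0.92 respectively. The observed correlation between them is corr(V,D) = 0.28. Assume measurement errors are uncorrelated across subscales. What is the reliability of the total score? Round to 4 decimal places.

0.9159

Var(V+D) = 15.7² + 14.2² + 2·[15.7·14.2·0.28] = 448.13 + 124.846 = 572.976.
With uncorrelated errors the cross-covariances are all true-score covariance, so they carry over unchanged; only the diagonal terms shrink to ρᵢσᵢ².
True-score variance = [15.7²·0.87 + 14.2²·0.92] + 124.846 = 399.955 + 124.846 = 524.802.
Reliability = 524.802 / 572.976 = 0.9159.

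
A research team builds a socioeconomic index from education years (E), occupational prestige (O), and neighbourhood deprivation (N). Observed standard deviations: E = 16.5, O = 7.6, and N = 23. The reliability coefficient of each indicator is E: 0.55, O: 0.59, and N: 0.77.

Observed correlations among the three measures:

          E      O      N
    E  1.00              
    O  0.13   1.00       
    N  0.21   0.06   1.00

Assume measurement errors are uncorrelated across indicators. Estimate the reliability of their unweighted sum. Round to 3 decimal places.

Var(E+O+N) = 16.5² + 7.6² + 23² + 2·[16.5·7.6·0.13 + 16.5·23·0.21 + 7.6·23·0.06] = 859.01 + 212.97 = 1071.98.
With uncorrelated errors the cross-covariances are all true-score covariance, so they carry over unchanged; only the diagonal terms shrink to ρᵢσᵢ².
True-score variance = [16.5²·0.55 + 7.6²·0.59 + 23²·0.77] + 212.97 = 591.146 + 212.97 = 804.116.
Reliability = 804.116 / 1071.98 = 0.750.

0.750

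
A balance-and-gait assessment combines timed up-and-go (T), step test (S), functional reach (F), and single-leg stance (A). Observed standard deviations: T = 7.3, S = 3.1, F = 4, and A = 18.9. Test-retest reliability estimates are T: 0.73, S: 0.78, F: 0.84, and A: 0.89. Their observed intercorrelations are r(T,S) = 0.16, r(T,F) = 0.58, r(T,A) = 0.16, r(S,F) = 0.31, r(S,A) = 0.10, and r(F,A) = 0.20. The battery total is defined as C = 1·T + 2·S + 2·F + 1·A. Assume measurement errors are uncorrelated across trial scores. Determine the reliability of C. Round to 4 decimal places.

Var(C) = 7.3² + 2²·3.1² + 2²·4² + 18.9² + 2·[2·7.3·3.1·0.16 + 2·7.3·4·0.58 + 7.3·18.9·0.16 + 4·3.1·4·0.31 + 2·3.1·18.9·0.10 + 2·4·18.9·0.20] = 512.94 + 241.046 = 753.986.
Because errors are independent across components, Cov(Tᵢ,Tⱼ) = Cov(Xᵢ,Xⱼ); the off-diagonal part of the true-score variance is the same as above.
True-score variance = [7.3²·0.73 + 2²·3.1²·0.78 + 2²·4²·0.84 + 18.9²·0.89] + 241.046 = 440.562 + 241.046 = 681.607.
Reliability = 681.607 / 753.986 = 0.9040.

0.9040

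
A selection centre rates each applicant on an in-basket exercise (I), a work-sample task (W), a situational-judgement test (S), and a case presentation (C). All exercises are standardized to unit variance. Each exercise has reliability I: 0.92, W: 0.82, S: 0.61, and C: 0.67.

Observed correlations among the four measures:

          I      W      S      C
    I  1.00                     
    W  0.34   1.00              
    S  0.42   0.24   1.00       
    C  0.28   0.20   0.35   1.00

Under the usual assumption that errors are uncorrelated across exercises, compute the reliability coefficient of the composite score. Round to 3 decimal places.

Var(I+W+S+C) = 4 + 2·[0.34 + 0.42 + 0.28 + 0.24 + 0.20 + 0.35] = 4 + 3.66 = 7.66.
With uncorrelated errors the cross-covariances are all true-score covariance, so they carry over unchanged; only the diagonal terms shrink to ρᵢσᵢ².
True-score variance = [0.92 + 0.82 + 0.61 + 0.67] + 3.66 = 3.02 + 3.66 = 6.68.
Reliability = 6.68 / 7.66 = 0.872.

0.872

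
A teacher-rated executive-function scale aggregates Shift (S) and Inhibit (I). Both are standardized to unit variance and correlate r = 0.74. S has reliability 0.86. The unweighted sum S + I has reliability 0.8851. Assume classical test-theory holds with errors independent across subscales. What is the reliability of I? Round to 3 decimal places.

0.740

Var(S+I) = 2 + 2·0.74 = 3.480.
True-score variance = ρ_S + ρ_I + 2·0.74, so 0.8851 = (0.86 + ρ_I + 1.48) / 3.480.
ρ_I = 0.8851·3.480 − 0.86 − 1.48 = 0.740.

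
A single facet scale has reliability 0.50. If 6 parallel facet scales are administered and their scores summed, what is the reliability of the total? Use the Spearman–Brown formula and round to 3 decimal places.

ρ_k = kρ / (1 + (k−1)ρ) = 6·0.50 / (1 + 5·0.50) = 3.000 / 3.500 = 0.857.

0.857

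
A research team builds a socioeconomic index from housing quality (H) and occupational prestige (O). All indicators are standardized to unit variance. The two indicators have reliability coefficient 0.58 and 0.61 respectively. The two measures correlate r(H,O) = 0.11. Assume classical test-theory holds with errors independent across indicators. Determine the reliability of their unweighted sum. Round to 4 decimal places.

0.6351

Var(H+O) = 2 + 2·[0.11] = 2 + 0.22 = 2.22.
Because errors are independent across components, Cov(Tᵢ,Tⱼ) = Cov(Xᵢ,Xⱼ); the off-diagonal part of the true-score variance is the same as above.
True-score variance = [0.58 + 0.61] + 0.22 = 1.19 + 0.22 = 1.41.
Reliability = 1.41 / 2.22 = 0.6351.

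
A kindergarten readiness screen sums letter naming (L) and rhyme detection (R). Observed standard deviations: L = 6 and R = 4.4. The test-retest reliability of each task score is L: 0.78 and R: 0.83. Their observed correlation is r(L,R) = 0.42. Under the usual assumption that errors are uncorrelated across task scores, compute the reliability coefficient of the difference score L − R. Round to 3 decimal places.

0.662

Var(L−R) = 6² + 4.4² − 2·6·4.4·0.42 = 55.36 − 22.176 = 33.184.
With uncorrelated errors the cross-covariances are all true-score covariance, so they carry over unchanged; only the diagonal terms shrink to ρᵢσᵢ².
True-score variance = [6²·0.78 + 4.4²·0.83] − 22.176 = 44.1488 − 22.176 = 21.9728.
Reliability = 21.9728 / 33.184 = 0.662.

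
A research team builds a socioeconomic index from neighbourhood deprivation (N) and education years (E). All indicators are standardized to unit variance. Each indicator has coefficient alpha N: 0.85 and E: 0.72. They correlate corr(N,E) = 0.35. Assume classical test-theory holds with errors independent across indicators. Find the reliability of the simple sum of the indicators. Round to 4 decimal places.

Var(N+E) = 2 + 2·[0.35] = 2 + 0.7 = 2.7.
With uncorrelated errors the cross-covariances are all true-score covariance, so they carry over unchanged; only the diagonal terms shrink to ρᵢσᵢ².
True-score variance = [0.85 + 0.72] + 0.7 = 1.57 + 0.7 = 2.27.
Reliability = 2.27 / 2.7 = 0.8407.

0.8407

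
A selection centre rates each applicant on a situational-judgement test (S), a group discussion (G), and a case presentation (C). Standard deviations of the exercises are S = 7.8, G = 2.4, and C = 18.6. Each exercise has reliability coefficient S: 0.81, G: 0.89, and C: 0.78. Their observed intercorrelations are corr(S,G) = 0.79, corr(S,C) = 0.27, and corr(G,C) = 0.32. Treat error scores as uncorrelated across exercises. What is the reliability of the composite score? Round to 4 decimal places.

Var(S+G+C) = 7.8² + 2.4² + 18.6² + 2·[7.8·2.4·0.79 + 7.8·18.6·0.27 + 2.4·18.6·0.32] = 412.56 + 136.49 = 549.05.
Because errors are independent across components, Cov(Tᵢ,Tⱼ) = Cov(Xᵢ,Xⱼ); the off-diagonal part of the true-score variance is the same as above.
True-score variance = [7.8²·0.81 + 2.4²·0.89 + 18.6²·0.78] + 136.49 = 324.256 + 136.49 = 460.746.
Reliability = 460.746 / 549.05 = 0.8392.

0.8392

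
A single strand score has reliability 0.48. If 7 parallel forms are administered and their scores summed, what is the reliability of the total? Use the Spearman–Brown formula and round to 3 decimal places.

0.866

ρ_k = kρ / (1 + (k−1)ρ) = 7·0.48 / (1 + 6·0.48) = 3.360 / 3.880 = 0.866.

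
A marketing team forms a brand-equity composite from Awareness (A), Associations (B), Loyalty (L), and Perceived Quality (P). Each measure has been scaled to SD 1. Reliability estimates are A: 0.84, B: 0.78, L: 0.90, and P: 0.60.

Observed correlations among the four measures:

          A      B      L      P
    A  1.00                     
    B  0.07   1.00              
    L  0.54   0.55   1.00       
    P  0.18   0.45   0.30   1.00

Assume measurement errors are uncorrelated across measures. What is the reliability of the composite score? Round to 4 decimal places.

Var(A+B+L+P) = 4 + 2·[0.07 + 0.54 + 0.18 + 0.55 + 0.45 + 0.30] = 4 + 4.18 = 8.18.
Under uncorrelated errors the observed covariances equal the true-score covariances, so only the own-variance terms attenuate.
True-score variance = [0.84 + 0.78 + 0.90 + 0.60] + 4.18 = 3.12 + 4.18 = 7.3.
Reliability = 7.3 / 8.18 = 0.8924.

0.8924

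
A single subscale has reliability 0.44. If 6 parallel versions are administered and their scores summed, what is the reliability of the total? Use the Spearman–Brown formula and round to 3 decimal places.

0.825

ρ_k = kρ / (1 + (k−1)ρ) = 6·0.44 / (1 + 5·0.44) = 2.640 / 3.200 = 0.825.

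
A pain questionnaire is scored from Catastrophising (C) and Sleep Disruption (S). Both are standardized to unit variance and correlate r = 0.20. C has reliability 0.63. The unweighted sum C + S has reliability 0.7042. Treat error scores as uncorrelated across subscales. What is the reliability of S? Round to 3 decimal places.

Var(C+S) = 2 + 2·0.20 = 2.400.
True-score variance = ρ_C + ρ_S + 2·0.20, so 0.7042 = (0.63 + ρ_S + 0.40) / 2.400.
ρ_S = 0.7042·2.400 − 0.63 − 0.40 = 0.660.

0.660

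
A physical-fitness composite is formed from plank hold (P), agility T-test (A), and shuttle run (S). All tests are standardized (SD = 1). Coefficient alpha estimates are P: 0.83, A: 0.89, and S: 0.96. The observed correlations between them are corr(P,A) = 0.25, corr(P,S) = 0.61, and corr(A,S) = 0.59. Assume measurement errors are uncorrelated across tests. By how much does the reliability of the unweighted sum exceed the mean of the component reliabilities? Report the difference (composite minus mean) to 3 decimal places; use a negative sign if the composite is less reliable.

0.052

Var(sum) = 3 + 2.9 = 5.9; true-score variance = 2.68 + 2.9 = 5.58; composite reliability = 0.9458.
Mean component reliability = 0.8933.
Difference = 0.9458 − 0.8933 = 0.052.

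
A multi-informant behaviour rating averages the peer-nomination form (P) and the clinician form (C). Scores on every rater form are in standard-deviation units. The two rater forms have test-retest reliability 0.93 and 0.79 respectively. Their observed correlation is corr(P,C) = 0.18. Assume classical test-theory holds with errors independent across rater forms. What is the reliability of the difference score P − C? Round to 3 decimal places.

Var(P−C) = 1 + 1 − 2·0.18 = 2 − 0.36 = 1.64.
Under uncorrelated errors the observed covariances equal the true-score covariances, so only the own-variance terms attenuate.
True-score variance = [0.93 + 0.79] − 0.36 = 1.72 − 0.36 = 1.36.
Reliability = 1.36 / 1.64 = 0.829.

0.829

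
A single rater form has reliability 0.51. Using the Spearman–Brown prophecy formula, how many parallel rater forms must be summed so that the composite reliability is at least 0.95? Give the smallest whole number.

19

k ≥ ρ*(1−ρ₁)/(ρ₁(1−ρ*)) = 0.95·0.49 / (0.51·0.05) = 18.255.
Smallest integer k = 19.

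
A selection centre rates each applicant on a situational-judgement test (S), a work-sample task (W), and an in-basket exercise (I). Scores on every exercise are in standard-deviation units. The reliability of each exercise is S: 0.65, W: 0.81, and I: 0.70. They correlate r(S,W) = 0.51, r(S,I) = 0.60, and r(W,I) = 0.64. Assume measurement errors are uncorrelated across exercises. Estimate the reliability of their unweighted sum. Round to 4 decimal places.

Var(S+W+I) = 3 + 2·[0.51 + 0.60 + 0.64] = 3 + 3.5 = 6.5.
Because errors are independent across components, Cov(Tᵢ,Tⱼ) = Cov(Xᵢ,Xⱼ); the off-diagonal part of the true-score variance is the same as above.
True-score variance = [0.65 + 0.81 + 0.70] + 3.5 = 2.16 + 3.5 = 5.66.
Reliability = 5.66 / 6.5 = 0.8708.

0.8708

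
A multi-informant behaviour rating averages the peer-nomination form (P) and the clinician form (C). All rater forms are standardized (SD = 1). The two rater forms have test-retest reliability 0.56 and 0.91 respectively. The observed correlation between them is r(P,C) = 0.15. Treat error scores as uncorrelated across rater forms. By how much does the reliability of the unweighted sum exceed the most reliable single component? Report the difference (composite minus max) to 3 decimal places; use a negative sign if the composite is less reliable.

Var(sum) = 2 + 0.3 = 2.3; true-score variance = 1.47 + 0.3 = 1.77; composite reliability = 0.7696.
Max component reliability = 0.9100.
Difference = 0.7696 − 0.9100 = -0.140.

-0.140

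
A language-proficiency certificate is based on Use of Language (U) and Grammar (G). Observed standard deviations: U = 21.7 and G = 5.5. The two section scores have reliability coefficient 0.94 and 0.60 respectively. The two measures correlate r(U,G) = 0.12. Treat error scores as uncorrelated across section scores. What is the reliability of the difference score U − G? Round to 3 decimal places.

Var(U−G) = 21.7² + 5.5² − 2·21.7·5.5·0.12 = 501.14 − 28.644 = 472.496.
With uncorrelated errors the cross-covariances are all true-score covariance, so they carry over unchanged; only the diagonal terms shrink to ρᵢσᵢ².
True-score variance = [21.7²·0.94 + 5.5²·0.60] − 28.644 = 460.787 − 28.644 = 432.143.
Reliability = 432.143 / 472.496 = 0.915.

0.915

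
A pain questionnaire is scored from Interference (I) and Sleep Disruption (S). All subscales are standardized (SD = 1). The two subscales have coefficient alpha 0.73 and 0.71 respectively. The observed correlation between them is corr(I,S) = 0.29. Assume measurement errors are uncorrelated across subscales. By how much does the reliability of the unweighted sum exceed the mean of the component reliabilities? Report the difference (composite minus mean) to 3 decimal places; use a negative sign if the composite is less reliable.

Var(sum) = 2 + 0.58 = 2.58; true-score variance = 1.44 + 0.58 = 2.02; composite reliability = 0.7829.
Mean component reliability = 0.7200.
Difference = 0.7829 − 0.7200 = 0.063.

0.063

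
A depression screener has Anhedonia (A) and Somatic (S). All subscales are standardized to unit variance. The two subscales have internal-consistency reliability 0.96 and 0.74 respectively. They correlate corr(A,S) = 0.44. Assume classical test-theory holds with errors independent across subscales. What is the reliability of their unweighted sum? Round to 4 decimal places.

Var(A+S) = 2 + 2·[0.44] = 2 + 0.88 = 2.88.
With uncorrelated errors the cross-covariances are all true-score covariance, so they carry over unchanged; only the diagonal terms shrink to ρᵢσᵢ².
True-score variance = [0.96 + 0.74] + 0.88 = 1.7 + 0.88 = 2.58.
Reliability = 2.58 / 2.88 = 0.8958.

0.8958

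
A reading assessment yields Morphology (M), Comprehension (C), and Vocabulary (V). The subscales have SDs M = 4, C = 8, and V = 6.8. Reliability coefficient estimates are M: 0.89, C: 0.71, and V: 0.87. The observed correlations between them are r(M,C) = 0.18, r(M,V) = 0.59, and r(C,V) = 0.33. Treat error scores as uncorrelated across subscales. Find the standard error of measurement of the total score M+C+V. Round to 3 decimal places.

Var(total) = 126.24 + 79.52 = 205.76.
True-score variance = 99.9088 + 79.52 = 179.429, so reliability = 0.8720.
Error variance = 205.76 − 179.429 = 26.3312; SEM = √26.3312 = 5.131.

5.131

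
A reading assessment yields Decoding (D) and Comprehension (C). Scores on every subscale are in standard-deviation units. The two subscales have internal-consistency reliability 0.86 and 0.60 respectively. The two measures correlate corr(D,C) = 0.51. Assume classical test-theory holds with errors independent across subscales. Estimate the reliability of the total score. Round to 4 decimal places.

Var(D+C) = 2 + 2·[0.51] = 2 + 1.02 = 3.02.
Because errors are independent across components, Cov(Tᵢ,Tⱼ) = Cov(Xᵢ,Xⱼ); the off-diagonal part of the true-score variance is the same as above.
True-score variance = [0.86 + 0.60] + 1.02 = 1.46 + 1.02 = 2.48.
Reliability = 2.48 / 3.02 = 0.8212.

0.8212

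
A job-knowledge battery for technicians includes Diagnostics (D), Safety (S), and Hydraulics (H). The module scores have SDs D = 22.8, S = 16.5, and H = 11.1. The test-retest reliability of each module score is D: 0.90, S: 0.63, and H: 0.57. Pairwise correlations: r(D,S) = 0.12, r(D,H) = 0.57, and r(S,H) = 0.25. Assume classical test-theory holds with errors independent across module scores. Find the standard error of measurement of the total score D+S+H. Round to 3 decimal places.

14.342

Var(total) = 915.3 + 470.374 = 1385.67.
True-score variance = 709.603 + 470.374 = 1179.98, so reliability = 0.8516.
Error variance = 1385.67 − 1179.98 = 205.697; SEM = √205.697 = 14.342.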